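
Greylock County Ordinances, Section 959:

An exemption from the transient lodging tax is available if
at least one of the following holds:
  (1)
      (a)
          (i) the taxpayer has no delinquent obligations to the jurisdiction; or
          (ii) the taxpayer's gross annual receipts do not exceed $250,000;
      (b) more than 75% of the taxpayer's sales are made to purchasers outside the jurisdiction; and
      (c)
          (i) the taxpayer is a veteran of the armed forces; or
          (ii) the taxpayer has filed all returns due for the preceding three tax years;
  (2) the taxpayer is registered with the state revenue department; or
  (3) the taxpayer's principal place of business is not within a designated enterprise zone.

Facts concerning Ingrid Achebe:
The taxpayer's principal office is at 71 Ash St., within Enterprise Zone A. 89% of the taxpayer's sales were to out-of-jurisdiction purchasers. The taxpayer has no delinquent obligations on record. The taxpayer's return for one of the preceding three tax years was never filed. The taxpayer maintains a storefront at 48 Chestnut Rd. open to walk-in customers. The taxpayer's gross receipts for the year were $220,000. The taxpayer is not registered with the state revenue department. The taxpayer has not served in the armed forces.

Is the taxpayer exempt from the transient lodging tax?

No — not exempt.

(i) no delinquency — met.
(ii) receipts ≤ $250,000 — satisfied.
(a): T OR T → true.
(b) >75% out-of-jur. sales — met.
(i) veteran — fails.
(ii) returns current — not met.
(c): F OR F → false.
So (1) is not satisfied (T AND T AND F).
(2) state-registered — not met.
(3) not (in enterprise zone) — not satisfied.
Overall: F OR F OR F → false.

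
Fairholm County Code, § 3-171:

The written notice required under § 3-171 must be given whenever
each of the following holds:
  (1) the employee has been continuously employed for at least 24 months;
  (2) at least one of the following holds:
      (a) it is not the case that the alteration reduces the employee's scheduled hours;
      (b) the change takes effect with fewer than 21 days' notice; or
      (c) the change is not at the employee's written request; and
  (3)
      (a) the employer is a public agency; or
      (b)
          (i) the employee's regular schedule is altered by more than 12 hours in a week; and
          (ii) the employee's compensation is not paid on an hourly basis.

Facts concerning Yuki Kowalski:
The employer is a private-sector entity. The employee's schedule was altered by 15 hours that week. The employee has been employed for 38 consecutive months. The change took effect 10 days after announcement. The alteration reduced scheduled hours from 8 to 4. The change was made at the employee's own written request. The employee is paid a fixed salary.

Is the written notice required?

(1) tenure ≥ 24 mo. — met.
(a) not (hours reduced) — not satisfied.
(b) < 21 days' notice — satisfied.
(c) not employee-requested — fails.
So (2) is satisfied (F OR T OR F).
(a) public agency — not met.
(i) schedule shift > 12h — satisfied.
(ii) not (hourly-paid) — met.
(b) = T AND T = true.
(3) = F OR T = true.
So Overall is satisfied (T AND T AND T).

Yes — required.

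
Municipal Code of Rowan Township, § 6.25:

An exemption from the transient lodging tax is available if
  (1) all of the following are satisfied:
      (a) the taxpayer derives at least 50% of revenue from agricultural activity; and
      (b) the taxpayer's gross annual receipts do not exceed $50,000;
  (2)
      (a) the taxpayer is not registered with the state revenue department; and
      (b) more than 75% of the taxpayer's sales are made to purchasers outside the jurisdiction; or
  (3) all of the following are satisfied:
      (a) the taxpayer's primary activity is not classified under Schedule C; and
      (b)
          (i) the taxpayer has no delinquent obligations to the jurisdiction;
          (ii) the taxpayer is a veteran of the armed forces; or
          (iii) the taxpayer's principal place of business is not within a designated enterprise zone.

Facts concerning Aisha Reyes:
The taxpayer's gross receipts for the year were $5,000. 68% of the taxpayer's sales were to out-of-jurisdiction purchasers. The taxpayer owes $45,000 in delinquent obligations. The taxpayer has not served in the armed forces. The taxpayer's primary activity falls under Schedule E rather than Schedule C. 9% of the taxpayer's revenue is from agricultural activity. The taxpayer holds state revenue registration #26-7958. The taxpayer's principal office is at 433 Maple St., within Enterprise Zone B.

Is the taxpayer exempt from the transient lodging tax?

(a) ≥50% agricultural — not met.
(b) receipts ≤ $50,000 — met.
(1) = F AND T = false.
(a) not (state-registered) — not met.
(b) >75% out-of-jur. sales — not met.
(2): F AND F → false.
(a) not (Schedule C activity) — satisfied.
(i) no delinquency — not satisfied.
(ii) veteran — fails.
(iii) not (in enterprise zone) — not met.
(b) = F OR F OR F = false.
(3): T AND F → false.
So Overall is not satisfied (F OR F OR F).

No — not exempt.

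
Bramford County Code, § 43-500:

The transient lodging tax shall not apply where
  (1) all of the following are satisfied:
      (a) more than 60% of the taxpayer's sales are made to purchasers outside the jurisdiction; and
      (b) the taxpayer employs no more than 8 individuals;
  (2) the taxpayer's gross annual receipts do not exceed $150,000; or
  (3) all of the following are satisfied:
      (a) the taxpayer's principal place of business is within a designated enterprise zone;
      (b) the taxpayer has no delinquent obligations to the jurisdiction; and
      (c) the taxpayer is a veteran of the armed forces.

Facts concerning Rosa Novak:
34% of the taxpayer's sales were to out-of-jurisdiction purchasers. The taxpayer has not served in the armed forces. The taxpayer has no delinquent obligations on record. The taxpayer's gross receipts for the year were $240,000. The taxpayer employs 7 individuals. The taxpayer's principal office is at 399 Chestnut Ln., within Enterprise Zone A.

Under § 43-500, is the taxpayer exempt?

(a) >60% out-of-jur. sales — not satisfied.
(b) ≤ 8 employees — satisfied.
(1): F AND T → false.
(2) receipts ≤ $150,000 — fails.
(a) in enterprise zone — holds.
(b) no delinquency — holds.
(c) veteran — not met.
So (3) is not satisfied (T AND T AND F).
Overall = F OR F OR F = false.

No — not exempt.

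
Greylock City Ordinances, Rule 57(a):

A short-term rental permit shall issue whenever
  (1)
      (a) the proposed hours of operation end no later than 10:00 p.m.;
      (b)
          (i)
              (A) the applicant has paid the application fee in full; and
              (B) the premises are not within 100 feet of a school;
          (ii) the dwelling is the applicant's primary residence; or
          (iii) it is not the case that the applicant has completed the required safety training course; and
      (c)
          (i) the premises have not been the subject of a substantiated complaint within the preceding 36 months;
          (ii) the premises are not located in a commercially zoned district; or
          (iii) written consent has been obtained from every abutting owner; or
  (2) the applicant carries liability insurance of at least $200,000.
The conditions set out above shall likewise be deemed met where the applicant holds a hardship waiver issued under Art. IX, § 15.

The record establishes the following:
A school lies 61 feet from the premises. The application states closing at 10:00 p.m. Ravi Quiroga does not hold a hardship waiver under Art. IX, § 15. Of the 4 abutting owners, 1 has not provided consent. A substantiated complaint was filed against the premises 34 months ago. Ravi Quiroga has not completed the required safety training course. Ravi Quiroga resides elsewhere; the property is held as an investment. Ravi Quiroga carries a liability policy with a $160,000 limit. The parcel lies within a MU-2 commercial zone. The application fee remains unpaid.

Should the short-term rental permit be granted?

(a) closes by 10 p.m. — met.
(A) fee paid — not met.
(B) ≥100 ft from school — not satisfied.
So (i) is not satisfied (F AND F).
(ii) primary residence — fails.
(iii) not (safety training) — met.
So (b) is satisfied (F OR F OR T).
(i) no complaint in 36 mo. — fails.
(ii) not (commercially zoned) — fails.
(iii) all abutters consent — not met.
(c) = F OR F OR F = false.
(1): T AND T AND F → false.
(2) insurance ≥ $200,000 — not satisfied.
Overall: F OR F → false.
Exception (hardship waiver) — not satisfied.
Result: main false OR exception false → false.

No — denied.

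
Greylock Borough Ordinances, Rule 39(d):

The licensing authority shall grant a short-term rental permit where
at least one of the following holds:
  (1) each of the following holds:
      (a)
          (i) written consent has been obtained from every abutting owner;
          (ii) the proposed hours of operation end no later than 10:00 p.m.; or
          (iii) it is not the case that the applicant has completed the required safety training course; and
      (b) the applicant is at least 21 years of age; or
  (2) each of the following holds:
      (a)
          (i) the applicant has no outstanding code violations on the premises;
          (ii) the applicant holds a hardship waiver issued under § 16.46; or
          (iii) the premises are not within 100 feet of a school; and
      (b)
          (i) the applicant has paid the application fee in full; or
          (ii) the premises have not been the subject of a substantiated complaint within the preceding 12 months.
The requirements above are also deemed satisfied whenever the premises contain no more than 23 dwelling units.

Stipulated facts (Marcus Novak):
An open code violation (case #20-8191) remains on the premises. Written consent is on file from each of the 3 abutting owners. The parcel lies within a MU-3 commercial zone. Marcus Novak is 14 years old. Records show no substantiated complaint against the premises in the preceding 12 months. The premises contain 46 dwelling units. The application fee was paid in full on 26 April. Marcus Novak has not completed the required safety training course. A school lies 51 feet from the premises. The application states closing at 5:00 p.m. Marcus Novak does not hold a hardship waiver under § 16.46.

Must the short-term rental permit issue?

No — denied.

(i) all abutters consent — met.
(ii) closes by 10 p.m. — satisfied.
(iii) not (safety training) — met.
So (a) is satisfied (T OR T OR T).
(b) age ≥ 21 — fails.
(1) = T AND F = false.
(i) no code violations — not satisfied.
(ii) hardship waiver — not met.
(iii) ≥100 ft from school — fails.
So (a) is not satisfied (F OR F OR F).
(i) fee paid — met.
(ii) no complaint in 12 mo. — met.
(b) = T OR T = true.
So (2) is not satisfied (F AND T).
So Overall is not satisfied (F OR F).
Exception (≤ 23 units) — not satisfied.
Result: main false OR exception false → false.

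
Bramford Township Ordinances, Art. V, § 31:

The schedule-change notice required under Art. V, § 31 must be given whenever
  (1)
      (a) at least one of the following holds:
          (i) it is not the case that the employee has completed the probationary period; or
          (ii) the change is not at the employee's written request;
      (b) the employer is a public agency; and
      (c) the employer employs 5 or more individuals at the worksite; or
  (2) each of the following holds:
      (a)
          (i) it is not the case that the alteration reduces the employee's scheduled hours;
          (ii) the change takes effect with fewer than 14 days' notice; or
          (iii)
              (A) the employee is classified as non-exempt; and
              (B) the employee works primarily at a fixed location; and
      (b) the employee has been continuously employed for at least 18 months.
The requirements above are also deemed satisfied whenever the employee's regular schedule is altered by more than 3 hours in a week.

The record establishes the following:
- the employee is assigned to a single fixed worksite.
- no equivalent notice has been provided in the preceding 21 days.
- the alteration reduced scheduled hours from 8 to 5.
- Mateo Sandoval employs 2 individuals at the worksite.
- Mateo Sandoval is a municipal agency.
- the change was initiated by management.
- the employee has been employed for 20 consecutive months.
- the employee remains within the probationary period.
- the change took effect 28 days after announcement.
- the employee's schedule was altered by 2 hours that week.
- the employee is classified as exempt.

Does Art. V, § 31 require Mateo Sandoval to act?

(i) not (past probation) — holds.
(ii) not employee-requested — holds.
So (a) is satisfied (T OR T).
(b) public agency — met.
(c) ≥ 5 at site — not satisfied.
(1) = T AND T AND F = false.
(i) not (hours reduced) — not satisfied.
(ii) < 14 days' notice — fails.
(A) non-exempt — fails.
(B) fixed location — satisfied.
So (iii) is not satisfied (F AND T).
(a): F OR F OR F → false.
(b) tenure ≥ 18 mo. — met.
(2): F AND T → false.
Overall: F OR F → false.
Exception (schedule shift > 3h) — not satisfied.
Result: main false OR exception false → false.

No — not required.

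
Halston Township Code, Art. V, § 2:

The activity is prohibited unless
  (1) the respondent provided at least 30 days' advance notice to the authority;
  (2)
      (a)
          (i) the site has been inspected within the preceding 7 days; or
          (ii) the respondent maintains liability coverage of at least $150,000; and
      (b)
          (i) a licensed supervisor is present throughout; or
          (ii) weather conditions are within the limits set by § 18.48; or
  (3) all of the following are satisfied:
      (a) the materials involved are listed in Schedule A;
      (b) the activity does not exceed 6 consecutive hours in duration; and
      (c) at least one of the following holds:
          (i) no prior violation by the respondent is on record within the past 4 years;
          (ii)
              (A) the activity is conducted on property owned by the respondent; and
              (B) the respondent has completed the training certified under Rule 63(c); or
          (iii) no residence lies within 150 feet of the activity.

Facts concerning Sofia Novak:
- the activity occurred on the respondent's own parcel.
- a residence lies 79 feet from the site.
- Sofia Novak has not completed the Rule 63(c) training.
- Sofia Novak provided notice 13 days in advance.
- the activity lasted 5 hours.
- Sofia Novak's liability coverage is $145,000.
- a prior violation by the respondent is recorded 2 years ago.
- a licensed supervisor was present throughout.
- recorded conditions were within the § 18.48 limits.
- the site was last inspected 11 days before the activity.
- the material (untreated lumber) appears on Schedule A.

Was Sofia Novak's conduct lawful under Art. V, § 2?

No — unlawful.

(1) ≥30 days' notice — not satisfied.
(i) site inspected — not satisfied.
(ii) coverage ≥ $150,000 — fails.
(a): F OR F → false.
(i) supervisor present — holds.
(ii) weather ok — satisfied.
So (b) is satisfied (T OR T).
(2) = F AND T = false.
(a) Schedule A material — met.
(b) ≤ 6 hrs duration — holds.
(i) no prior violation — not satisfied.
(A) own property — met.
(B) training certified — fails.
(ii): T AND F → false.
(iii) no residence in 150 ft — not satisfied.
(c) = F OR F OR F = false.
(3) = T AND T AND F = false.
Overall = F OR F OR F = false.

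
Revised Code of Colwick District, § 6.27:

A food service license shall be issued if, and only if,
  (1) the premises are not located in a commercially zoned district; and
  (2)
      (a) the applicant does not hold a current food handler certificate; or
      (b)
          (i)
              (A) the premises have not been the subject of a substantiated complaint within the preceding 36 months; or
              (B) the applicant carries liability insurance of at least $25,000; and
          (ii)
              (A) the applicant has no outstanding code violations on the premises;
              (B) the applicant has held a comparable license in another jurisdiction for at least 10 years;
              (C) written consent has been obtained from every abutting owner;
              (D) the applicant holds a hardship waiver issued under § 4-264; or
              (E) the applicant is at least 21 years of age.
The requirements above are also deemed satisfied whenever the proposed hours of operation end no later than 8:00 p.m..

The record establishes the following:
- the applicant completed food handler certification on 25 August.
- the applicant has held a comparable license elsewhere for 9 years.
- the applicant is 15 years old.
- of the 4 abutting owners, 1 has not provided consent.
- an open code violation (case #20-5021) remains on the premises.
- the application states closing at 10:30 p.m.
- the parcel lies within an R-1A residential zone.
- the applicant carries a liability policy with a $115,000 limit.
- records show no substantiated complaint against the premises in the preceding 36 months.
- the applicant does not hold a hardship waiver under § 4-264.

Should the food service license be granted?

No — denied.

(1) not (commercially zoned) — satisfied.
(a) not (food handler cert.) — not satisfied.
(A) no complaint in 36 mo. — met.
(B) insurance ≥ $25,000 — met.
(i): T OR T → true.
(A) no code violations — not satisfied.
(B) prior license ≥ 10 yr — not satisfied.
(C) all abutters consent — fails.
(D) hardship waiver — fails.
(E) age ≥ 21 — not satisfied.
(ii) = F OR F OR F OR F OR F = false.
So (b) is not satisfied (T AND F).
(2) = F OR F = false.
Overall: T AND F → false.
Exception (closes by 8 p.m.) — not satisfied.
Result: main false OR exception false → false.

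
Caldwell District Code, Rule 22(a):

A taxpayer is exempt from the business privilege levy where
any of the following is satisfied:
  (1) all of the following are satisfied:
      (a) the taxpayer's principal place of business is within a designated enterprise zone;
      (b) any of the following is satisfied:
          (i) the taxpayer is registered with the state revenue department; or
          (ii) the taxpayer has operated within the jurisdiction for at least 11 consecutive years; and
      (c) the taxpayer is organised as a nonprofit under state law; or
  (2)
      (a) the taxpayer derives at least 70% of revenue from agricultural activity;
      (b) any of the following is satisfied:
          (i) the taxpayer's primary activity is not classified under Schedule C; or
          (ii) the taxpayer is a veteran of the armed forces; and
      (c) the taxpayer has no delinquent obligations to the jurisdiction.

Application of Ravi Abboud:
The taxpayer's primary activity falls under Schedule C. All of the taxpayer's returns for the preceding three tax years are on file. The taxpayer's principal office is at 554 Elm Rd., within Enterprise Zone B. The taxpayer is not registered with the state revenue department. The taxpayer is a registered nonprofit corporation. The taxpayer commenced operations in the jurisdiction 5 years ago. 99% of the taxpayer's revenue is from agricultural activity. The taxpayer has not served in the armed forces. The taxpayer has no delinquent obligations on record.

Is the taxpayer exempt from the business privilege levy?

(a) in enterprise zone — met.
(i) state-registered — not satisfied.
(ii) ≥ 11 yrs in jurisdiction — not met.
(b) = F OR F = false.
(c) nonprofit — met.
So (1) is not satisfied (T AND F AND T).
(a) ≥70% agricultural — holds.
(i) not (Schedule C activity) — not met.
(ii) veteran — fails.
(b): F OR F → false.
(c) no delinquency — holds.
(2): T AND F AND T → false.
Overall = F OR F = false.

No — not exempt.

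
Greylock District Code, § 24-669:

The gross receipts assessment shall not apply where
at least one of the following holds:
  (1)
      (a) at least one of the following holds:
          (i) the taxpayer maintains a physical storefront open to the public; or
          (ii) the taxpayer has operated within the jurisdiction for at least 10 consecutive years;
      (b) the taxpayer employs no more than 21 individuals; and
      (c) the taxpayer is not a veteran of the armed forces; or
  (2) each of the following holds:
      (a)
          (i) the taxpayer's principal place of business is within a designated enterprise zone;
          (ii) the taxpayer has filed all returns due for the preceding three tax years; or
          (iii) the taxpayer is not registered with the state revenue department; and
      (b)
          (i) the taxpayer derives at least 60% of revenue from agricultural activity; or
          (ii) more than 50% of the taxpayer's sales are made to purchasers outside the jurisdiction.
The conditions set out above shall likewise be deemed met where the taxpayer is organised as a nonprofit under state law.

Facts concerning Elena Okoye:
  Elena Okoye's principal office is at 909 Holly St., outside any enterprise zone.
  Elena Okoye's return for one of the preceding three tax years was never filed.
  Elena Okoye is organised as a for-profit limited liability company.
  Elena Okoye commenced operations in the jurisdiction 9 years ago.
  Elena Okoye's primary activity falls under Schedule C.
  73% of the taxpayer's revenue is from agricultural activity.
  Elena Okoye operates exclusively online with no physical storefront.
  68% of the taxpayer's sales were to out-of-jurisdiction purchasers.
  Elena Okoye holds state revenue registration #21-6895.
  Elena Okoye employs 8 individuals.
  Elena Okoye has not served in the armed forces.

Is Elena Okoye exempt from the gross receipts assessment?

No — not exempt.

(i) has storefront — not met.
(ii) ≥ 10 yrs in jurisdiction — not met.
So (a) is not satisfied (F OR F).
(b) ≤ 21 employees — satisfied.
(c) not (veteran) — met.
So (1) is not satisfied (F AND T AND T).
(i) in enterprise zone — fails.
(ii) returns current — not satisfied.
(iii) not (state-registered) — not satisfied.
(a): F OR F OR F → false.
(i) ≥60% agricultural — satisfied.
(ii) >50% out-of-jur. sales — holds.
So (b) is satisfied (T OR T).
(2) = F AND T = false.
Overall: F OR F → false.
Exception (nonprofit) — not satisfied.
Result: main false OR exception false → false.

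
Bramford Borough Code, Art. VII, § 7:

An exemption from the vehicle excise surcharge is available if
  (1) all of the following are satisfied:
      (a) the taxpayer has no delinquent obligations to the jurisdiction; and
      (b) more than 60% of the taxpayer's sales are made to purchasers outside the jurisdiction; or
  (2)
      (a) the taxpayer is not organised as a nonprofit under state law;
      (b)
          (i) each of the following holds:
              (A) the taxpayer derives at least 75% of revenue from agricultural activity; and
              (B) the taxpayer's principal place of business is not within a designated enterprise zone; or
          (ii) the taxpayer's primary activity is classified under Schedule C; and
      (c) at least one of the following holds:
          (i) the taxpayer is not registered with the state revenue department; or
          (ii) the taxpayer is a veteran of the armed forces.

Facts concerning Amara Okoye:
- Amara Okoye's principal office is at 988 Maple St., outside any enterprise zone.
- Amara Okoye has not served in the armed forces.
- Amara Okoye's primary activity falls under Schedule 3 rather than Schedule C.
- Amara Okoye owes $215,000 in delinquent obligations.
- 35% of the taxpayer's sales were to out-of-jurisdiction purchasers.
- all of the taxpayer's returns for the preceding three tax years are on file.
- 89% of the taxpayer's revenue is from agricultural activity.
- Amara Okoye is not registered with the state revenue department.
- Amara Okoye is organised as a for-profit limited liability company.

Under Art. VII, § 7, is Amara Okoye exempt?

Yes — exempt.

(a) no delinquency — not met.
(b) >60% out-of-jur. sales — not satisfied.
(1): F AND F → false.
(a) not (nonprofit) — satisfied.
(A) ≥75% agricultural — satisfied.
(B) not (in enterprise zone) — met.
So (i) is satisfied (T AND T).
(ii) Schedule C activity — not satisfied.
So (b) is satisfied (T OR F).
(i) not (state-registered) — met.
(ii) veteran — not met.
So (c) is satisfied (T OR F).
So (2) is satisfied (T AND T AND T).
So Overall is satisfied (F OR T).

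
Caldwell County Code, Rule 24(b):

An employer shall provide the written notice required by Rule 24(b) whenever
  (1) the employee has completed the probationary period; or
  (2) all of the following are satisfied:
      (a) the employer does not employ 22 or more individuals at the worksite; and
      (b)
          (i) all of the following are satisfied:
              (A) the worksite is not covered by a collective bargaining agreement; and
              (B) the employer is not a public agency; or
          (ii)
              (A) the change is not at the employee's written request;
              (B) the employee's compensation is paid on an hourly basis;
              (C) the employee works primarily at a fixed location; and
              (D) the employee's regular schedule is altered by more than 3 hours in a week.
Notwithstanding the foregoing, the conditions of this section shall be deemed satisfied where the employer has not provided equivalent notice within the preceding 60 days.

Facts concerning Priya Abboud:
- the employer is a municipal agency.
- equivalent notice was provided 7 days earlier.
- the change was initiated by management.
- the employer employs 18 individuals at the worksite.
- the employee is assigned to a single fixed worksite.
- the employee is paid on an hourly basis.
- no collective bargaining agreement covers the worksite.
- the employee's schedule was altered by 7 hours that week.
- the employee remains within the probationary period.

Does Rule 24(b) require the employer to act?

Yes — required.

(1) past probation — not satisfied.
(a) not (≥ 22 at site) — holds.
(A) no CBA — holds.
(B) not (public agency) — not satisfied.
(i) = T AND F = false.
(A) not employee-requested — satisfied.
(B) hourly-paid — met.
(C) fixed location — holds.
(D) schedule shift > 3h — holds.
(ii): T AND T AND T AND T → true.
(b) = F OR T = true.
So (2) is satisfied (T AND T).
Overall = F OR T = true.
Exception (no recent notice) — not satisfied.
Result: main true OR exception false → true.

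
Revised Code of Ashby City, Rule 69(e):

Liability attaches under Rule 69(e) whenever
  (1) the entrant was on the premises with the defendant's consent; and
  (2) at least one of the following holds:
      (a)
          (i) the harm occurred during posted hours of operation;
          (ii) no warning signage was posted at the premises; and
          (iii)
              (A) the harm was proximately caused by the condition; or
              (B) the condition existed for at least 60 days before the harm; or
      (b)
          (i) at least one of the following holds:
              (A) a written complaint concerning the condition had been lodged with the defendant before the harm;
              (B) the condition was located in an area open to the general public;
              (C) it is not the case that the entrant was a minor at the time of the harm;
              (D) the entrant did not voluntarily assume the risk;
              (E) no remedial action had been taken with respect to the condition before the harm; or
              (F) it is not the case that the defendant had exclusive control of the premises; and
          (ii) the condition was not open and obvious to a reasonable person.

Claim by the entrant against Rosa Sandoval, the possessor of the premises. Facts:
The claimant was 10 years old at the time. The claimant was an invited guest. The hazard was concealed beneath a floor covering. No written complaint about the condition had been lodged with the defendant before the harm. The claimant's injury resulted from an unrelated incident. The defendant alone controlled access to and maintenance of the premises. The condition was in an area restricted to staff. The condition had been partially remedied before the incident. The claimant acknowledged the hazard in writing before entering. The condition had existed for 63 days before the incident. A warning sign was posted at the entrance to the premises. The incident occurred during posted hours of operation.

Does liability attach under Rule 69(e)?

No — not liable.

(1) consent to enter — met.
(i) during posted hours — met.
(ii) no signage posted — not satisfied.
(A) proximate cause — fails.
(B) condition ≥60 days old — met.
(iii) = F OR T = true.
So (a) is not satisfied (T AND F AND T).
(A) complaint lodged — not satisfied.
(B) public area — fails.
(C) not (entrant a minor) — not satisfied.
(D) no assumed risk — not satisfied.
(E) no remedial action — fails.
(F) not (exclusive control) — not met.
(i) = F OR F OR F OR F OR F OR F = false.
(ii) not open/obvious — met.
So (b) is not satisfied (F AND T).
(2) = F OR F = false.
Overall = T AND F = false.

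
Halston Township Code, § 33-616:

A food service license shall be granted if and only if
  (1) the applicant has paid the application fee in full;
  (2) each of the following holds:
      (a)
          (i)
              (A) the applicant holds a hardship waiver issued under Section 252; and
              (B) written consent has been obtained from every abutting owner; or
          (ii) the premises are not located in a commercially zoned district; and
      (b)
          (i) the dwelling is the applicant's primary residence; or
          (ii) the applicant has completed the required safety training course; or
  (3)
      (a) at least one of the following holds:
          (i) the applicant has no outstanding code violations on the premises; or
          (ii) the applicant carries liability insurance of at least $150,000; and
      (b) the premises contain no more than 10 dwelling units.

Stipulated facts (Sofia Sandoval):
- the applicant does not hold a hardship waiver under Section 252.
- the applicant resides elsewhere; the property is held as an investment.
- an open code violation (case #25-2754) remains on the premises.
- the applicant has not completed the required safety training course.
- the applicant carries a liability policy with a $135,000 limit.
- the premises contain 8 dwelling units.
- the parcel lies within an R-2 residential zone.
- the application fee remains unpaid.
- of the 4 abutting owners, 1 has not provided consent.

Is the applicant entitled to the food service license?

(1) fee paid — not satisfied.
(A) hardship waiver — not met.
(B) all abutters consent — not satisfied.
(i) = F AND F = false.
(ii) not (commercially zoned) — satisfied.
So (a) is satisfied (F OR T).
(i) primary residence — not satisfied.
(ii) safety training — not met.
So (b) is not satisfied (F OR F).
So (2) is not satisfied (T AND F).
(i) no code violations — not satisfied.
(ii) insurance ≥ $150,000 — not satisfied.
So (a) is not satisfied (F OR F).
(b) ≤ 10 units — met.
(3): F AND T → false.
Overall = F OR F OR F = false.

No — denied.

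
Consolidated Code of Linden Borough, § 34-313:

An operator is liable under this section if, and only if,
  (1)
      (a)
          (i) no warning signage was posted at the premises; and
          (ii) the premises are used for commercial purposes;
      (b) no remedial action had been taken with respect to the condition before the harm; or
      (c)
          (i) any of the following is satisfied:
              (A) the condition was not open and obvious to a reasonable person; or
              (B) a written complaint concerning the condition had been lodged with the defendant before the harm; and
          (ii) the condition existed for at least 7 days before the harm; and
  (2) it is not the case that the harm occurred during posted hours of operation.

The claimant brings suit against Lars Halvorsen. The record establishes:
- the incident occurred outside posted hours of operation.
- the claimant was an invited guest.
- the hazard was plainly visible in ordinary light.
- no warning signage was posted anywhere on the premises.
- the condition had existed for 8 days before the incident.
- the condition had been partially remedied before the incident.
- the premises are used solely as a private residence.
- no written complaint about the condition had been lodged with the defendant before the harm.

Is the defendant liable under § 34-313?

(i) no signage posted — satisfied.
(ii) commercial use — not satisfied.
So (a) is not satisfied (T AND F).
(b) no remedial action — not met.
(A) not open/obvious — not met.
(B) complaint lodged — not met.
(i) = F OR F = false.
(ii) condition ≥7 days old — satisfied.
(c): F AND T → false.
(1): F OR F OR F → false.
(2) not (during posted hours) — met.
So Overall is not satisfied (F AND T).

No — not liable.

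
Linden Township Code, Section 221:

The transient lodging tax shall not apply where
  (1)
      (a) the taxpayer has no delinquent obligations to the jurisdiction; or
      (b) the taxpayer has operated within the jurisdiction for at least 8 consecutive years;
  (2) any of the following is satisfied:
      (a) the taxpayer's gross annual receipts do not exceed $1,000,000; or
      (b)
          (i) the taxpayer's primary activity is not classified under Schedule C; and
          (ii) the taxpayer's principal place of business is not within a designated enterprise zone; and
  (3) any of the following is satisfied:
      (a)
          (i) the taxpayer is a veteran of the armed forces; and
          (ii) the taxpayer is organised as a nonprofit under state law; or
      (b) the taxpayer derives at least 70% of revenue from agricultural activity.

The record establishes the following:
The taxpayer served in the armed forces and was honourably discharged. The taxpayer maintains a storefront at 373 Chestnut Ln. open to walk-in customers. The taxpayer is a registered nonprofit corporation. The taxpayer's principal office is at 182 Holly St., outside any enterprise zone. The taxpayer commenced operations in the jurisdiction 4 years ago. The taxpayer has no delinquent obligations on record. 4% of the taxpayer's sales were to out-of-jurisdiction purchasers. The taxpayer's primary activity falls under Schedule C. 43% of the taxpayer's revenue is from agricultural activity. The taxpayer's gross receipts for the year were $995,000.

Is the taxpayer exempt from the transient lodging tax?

(a) no delinquency — satisfied.
(b) ≥ 8 yrs in jurisdiction — not met.
(1) = T OR F = true.
(a) receipts ≤ $1,000,000 — met.
(i) not (Schedule C activity) — not met.
(ii) not (in enterprise zone) — met.
(b) = F AND T = false.
(2) = T OR F = true.
(i) veteran — met.
(ii) nonprofit — satisfied.
(a): T AND T → true.
(b) ≥70% agricultural — fails.
So (3) is satisfied (T OR F).
So Overall is satisfied (T AND T AND T).

Yes — exempt.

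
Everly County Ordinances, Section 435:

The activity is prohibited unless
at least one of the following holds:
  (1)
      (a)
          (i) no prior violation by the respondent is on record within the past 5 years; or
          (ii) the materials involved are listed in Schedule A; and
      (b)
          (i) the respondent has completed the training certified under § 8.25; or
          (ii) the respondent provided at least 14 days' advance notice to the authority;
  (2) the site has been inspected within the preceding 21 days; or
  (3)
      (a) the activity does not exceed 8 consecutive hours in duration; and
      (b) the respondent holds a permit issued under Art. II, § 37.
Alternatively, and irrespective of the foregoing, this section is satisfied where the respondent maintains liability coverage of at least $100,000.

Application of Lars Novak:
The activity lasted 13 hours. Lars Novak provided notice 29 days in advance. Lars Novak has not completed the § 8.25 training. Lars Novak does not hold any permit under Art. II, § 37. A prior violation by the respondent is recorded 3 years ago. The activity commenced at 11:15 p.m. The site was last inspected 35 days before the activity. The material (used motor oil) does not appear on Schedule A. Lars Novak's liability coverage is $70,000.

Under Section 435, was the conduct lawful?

No — unlawful.

(i) no prior violation — not met.
(ii) Schedule A material — fails.
(a) = F OR F = false.
(i) training certified — not satisfied.
(ii) ≥14 days' notice — satisfied.
So (b) is satisfied (F OR T).
So (1) is not satisfied (F AND T).
(2) site inspected — fails.
(a) ≤ 8 hrs duration — not met.
(b) holds permit — not met.
(3) = F AND F = false.
Overall = F OR F OR F = false.
Exception (coverage ≥ $100,000) — not satisfied.
Result: main false OR exception false → false.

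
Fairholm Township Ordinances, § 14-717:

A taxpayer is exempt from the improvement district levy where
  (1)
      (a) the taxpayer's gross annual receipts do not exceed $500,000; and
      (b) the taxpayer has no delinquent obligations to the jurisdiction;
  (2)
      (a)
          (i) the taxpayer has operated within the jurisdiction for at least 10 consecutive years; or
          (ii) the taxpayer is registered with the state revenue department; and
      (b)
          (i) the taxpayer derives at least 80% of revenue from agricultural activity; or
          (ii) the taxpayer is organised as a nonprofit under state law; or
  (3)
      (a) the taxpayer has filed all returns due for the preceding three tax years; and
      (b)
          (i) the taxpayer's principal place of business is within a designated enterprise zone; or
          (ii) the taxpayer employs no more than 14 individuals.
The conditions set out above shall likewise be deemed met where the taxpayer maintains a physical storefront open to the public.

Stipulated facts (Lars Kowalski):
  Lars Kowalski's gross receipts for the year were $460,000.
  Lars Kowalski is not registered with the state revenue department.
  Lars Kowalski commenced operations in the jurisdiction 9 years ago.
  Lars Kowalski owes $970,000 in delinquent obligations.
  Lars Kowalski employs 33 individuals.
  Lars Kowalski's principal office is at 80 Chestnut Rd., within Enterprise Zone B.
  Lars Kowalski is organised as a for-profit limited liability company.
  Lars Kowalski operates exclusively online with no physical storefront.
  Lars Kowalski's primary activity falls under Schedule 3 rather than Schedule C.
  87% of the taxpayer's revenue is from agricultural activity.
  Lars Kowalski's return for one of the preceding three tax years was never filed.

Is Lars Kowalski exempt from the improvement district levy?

No — not exempt.

(a) receipts ≤ $500,000 — met.
(b) no delinquency — fails.
So (1) is not satisfied (T AND F).
(i) ≥ 10 yrs in jurisdiction — not satisfied.
(ii) state-registered — fails.
(a): F OR F → false.
(i) ≥80% agricultural — met.
(ii) nonprofit — not met.
(b): T OR F → true.
(2): F AND T → false.
(a) returns current — not satisfied.
(i) in enterprise zone — holds.
(ii) ≤ 14 employees — not satisfied.
So (b) is satisfied (T OR F).
(3) = F AND T = false.
So Overall is not satisfied (F OR F OR F).
Exception (has storefront) — not satisfied.
Result: main false OR exception false → false.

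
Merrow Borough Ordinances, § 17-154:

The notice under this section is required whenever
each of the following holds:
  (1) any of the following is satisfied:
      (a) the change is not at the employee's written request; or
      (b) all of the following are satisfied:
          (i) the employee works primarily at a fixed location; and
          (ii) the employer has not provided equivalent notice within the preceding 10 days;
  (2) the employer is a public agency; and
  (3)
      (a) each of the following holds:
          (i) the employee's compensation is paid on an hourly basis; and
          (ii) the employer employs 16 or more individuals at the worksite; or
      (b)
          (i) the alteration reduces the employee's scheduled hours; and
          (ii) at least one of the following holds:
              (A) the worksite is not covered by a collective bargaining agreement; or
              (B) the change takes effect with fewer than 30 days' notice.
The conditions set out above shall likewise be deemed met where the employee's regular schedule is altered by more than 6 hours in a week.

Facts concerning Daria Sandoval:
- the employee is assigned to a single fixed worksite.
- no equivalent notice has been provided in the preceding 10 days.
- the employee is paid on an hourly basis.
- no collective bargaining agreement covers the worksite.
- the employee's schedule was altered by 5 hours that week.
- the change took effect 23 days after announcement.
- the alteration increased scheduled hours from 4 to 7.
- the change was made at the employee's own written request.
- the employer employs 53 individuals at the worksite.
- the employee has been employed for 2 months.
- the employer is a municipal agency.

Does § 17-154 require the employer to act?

(a) not employee-requested — fails.
(i) fixed location — satisfied.
(ii) no recent notice — met.
(b): T AND T → true.
(1): F OR T → true.
(2) public agency — holds.
(i) hourly-paid — holds.
(ii) ≥ 16 at site — holds.
(a): T AND T → true.
(i) hours reduced — not met.
(A) no CBA — holds.
(B) < 30 days' notice — holds.
(ii): T OR T → true.
(b) = F AND T = false.
(3): T OR F → true.
So Overall is satisfied (T AND T AND T).
Exception (schedule shift > 6h) — not satisfied.
Result: main true OR exception false → true.

Yes — required.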